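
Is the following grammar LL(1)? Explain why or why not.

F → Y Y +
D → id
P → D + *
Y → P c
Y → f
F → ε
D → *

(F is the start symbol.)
A grammar is LL(1) if for each non-terminal N with multiple productions, the predict sets of those productions are pairwise disjoint, where PREDICT(N → α) = (FIRST(α) \ {ε}) ∪ (FOLLOW(N) if α ⇒* ε).

Relevant sets:
  FIRST(Y) = { '*', 'f', 'id' }
  FIRST(P) = { '*', 'id' }
  FOLLOW(F) = { $ }

For F:
  PREDICT(F → Y Y '+') = { '*', 'f', 'id' }
  PREDICT(F → ε) = { $ }
For D:
  PREDICT(D → id) = { 'id' }
  PREDICT(D → '*') = { '*' }
For Y:
  PREDICT(Y → P c) = { '*', 'id' }
  PREDICT(Y → f) = { 'f' }
P has a single production, so nothing to check there.

All predict sets are disjoint. The grammar IS LL(1).

Answer: Yes, the grammar is LL(1).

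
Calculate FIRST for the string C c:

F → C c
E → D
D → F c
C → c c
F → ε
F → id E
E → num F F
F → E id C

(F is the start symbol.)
{ 'c' }

FIRST sets of the non-terminals involved (from the grammar, by fixed-point iteration):
  FIRST(C) = { 'c' }

To compute FIRST(C c), process the symbols left to right:
Symbol C is a non-terminal. Add FIRST(C) \ {ε} = { 'c' }
C is not nullable (ε ∉ FIRST(C)), so stop here.
FIRST(C c) = { 'c' }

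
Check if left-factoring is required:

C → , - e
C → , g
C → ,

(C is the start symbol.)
Yes, C has productions with common prefix ','

Left-factoring is needed when two productions for the same non-terminal
share a common prefix on the right-hand side.

Productions for C:
  C → , - e
  C → , g
  C → ,

Found common prefix ',' in productions for C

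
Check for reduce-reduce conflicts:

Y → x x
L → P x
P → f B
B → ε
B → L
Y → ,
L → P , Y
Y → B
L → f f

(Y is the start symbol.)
A reduce-reduce conflict occurs when an LR(0) state has two complete items [A → α .] and [B → β .] — both call for a reduction, and with no lookahead the parser cannot choose between them.

Augment with Y' → Y and build the canonical LR(0) collection (I0 = CLOSURE({[Y' → . Y]}), then GOTO on every symbol after a dot until no new states appear). It has 14 states:
  I0: { [B → . L], [B → .], [L → . P , Y], [L → . P x], [L → . f f], [P → . f B], [Y → . ,], [Y → . B], [Y → . x x], [Y' → . Y] }  — shift, reduce
  I1: { [Y → , .] }  — reduce
  I2: { [Y → B .] }  — reduce
  I3: { [B → L .] }  — reduce
  I4: { [L → P . , Y], [L → P . x] }  — shift
  I5: { [Y' → Y .] }  — accept
  I6: { [B → . L], [B → .], [L → . P , Y], [L → . P x], [L → . f f], [L → f . f], [P → . f B], [P → f . B] }  — shift, reduce
  I7: { [Y → x . x] }  — shift
  I8: { [Y → x x .] }  — reduce
  I9: { [P → f B .] }  — reduce
  I10: { [B → . L], [B → .], [L → . P , Y], [L → . P x], [L → . f f], [L → f . f], [L → f f .], [P → . f B], [P → f . B] }  — shift, 2 reduces
  I11: { [B → . L], [B → .], [L → . P , Y], [L → . P x], [L → . f f], [L → P , . Y], [P → . f B], [Y → . ,], [Y → . B], [Y → . x x] }  — shift, reduce
  I12: { [L → P x .] }  — reduce
  I13: { [L → P , Y .] }  — reduce

I10 contains complete items [B → .], [L → f f .] — reduce-reduce conflict.

Answer: Yes — I10: [B → .] vs [L → f f .]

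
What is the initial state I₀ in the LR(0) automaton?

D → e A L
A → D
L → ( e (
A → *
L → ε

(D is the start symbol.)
First, augment the grammar with D' → D
I₀ = CLOSURE({ [D' → . D] }):
  [D' → . D] has the dot before D: add [D → . e A L]
No further items can be added.

I₀ = { [D → . e A L], [D' → . D] }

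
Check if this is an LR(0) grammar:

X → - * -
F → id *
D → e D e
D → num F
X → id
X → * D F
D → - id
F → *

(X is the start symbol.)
Yes, the grammar is LR(0)

Augment with X' → X and build the canonical LR(0) collection (I0 = CLOSURE({[X' → . X]}), then GOTO on every symbol after a dot until no new states appear). It has 19 states:
  I0: { [X → . * D F], [X → . - * -], [X → . id], [X' → . X] }  — shift
  I1: { [D → . - id], [D → . e D e], [D → . num F], [X → * . D F] }  — shift
  I2: { [X → - . * -] }  — shift
  I3: { [X' → X .] }  — accept
  I4: { [X → id .] }  — reduce
  I5: { [X → - * . -] }  — shift
  I6: { [X → - * - .] }  — reduce
  I7: { [D → - . id] }  — shift
  I8: { [F → . *], [F → . id *], [X → * D . F] }  — shift
  I9: { [D → . - id], [D → . e D e], [D → . num F], [D → e . D e] }  — shift
  I10: { [D → num . F], [F → . *], [F → . id *] }  — shift
  I11: { [F → * .] }  — reduce
  I12: { [D → num F .] }  — reduce
  I13: { [F → id . *] }  — shift
  I14: { [F → id * .] }  — reduce
  I15: { [D → e D . e] }  — shift
  I16: { [D → e D e .] }  — reduce
  I17: { [X → * D F .] }  — reduce
  I18: { [D → - id .] }  — reduce

Every state is either a pure shift/goto state or contains exactly one complete item and nothing to shift — no conflicts. The grammar is LR(0).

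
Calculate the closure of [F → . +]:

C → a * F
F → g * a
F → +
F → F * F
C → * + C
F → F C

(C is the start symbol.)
To compute CLOSURE, for each item [A → α.Bβ] where B is a non-terminal, add [B → .γ] for all productions B → γ; repeat for the newly added items until nothing changes.

Start with: [F → . +]
The dot precedes the terminal '+', so nothing is added.

CLOSURE = { [F → . +] }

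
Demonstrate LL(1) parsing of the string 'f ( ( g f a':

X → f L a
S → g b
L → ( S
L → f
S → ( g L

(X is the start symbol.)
LL(1) parsing maintains a stack (initially the start symbol over $) and the input. At each step: if the stack top is a terminal, match it against the current input token; if it is a non-terminal N, replace it with the RHS of M[N, lookahead] (the unique production whose predict set contains the lookahead).

Stack is shown with the top on the left.

Stack      Input          Action
--------------------------------
X $        f ( ( g f a $  output X → f L a
f L a $    f ( ( g f a $  match 'f'
L a $      ( ( g f a $    output L → ( S
( S a $    ( ( g f a $    match '('
S a $      ( g f a $      output S → ( g L
( g L a $  ( g f a $      match '('
g L a $    g f a $        match 'g'
L a $      f a $          output L → f
f a $      f a $          match 'f'
a $        a $            match 'a'
$          $              accept

The string is accepted.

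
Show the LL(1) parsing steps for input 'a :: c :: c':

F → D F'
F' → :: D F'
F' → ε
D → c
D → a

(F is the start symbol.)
Stack is shown with the top on the left.

Stack      Input          Action
--------------------------------
F $        a :: c :: c $  output F → D F'
D F' $     a :: c :: c $  output D → a
a F' $     a :: c :: c $  match 'a'
F' $       :: c :: c $    output F' → :: D F'
:: D F' $  :: c :: c $    match '::'
D F' $     c :: c $       output D → c
c F' $     c :: c $       match 'c'
F' $       :: c $         output F' → :: D F'
:: D F' $  :: c $         match '::'
D F' $     c $            output D → c
c F' $     c $            match 'c'
F' $       $              output F' → ε
$          $              accept

The string is accepted.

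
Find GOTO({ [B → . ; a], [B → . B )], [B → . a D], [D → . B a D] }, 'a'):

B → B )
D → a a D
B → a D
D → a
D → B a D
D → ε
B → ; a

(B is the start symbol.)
{ [B → . ; a], [B → . B )], [B → . a D], [B → a . D], [D → . B a D], [D → . a a D], [D → . a], [D → .] }

GOTO(I, 'a') = CLOSURE({ [A → αX.β] : [A → α.Xβ] ∈ I, X = 'a' })

Items with dot before 'a', with the dot advanced:
  [B → . a D] → [B → a . D]
Closure of the advanced items:
  [B → a . D] has the dot before D: add [D → . a a D], [D → . a], [D → . B a D], [D → .]
  [D → . B a D] has the dot before B: add [B → . B )], [B → . a D], [B → . ; a]

GOTO = { [B → . ; a], [B → . B )], [B → . a D], [B → a . D], [D → . B a D], [D → . a a D], [D → . a], [D → .] }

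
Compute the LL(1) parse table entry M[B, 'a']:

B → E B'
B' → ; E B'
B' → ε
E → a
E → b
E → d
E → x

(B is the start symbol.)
To find M[B, 'a'], we find productions for B where 'a' is in the predict set (PREDICT(N → α) = (FIRST(α) \ {ε}) ∪ (FOLLOW(N) if α ⇒* ε)).

Relevant sets:
  FIRST(E) = { 'a', 'b', 'd', 'x' }

B → E B': PREDICT = { 'a', 'b', 'd', 'x' }
  'a' is in predict set, so this production goes in M[B, 'a']

M[B, 'a'] = B → E B'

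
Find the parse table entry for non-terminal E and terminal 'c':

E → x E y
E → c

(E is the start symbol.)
To find M[E, 'c'], we find productions for E where 'c' is in the predict set (PREDICT(N → α) = (FIRST(α) \ {ε}) ∪ (FOLLOW(N) if α ⇒* ε)).

E → x E y: PREDICT = { 'x' }
E → c: PREDICT = { 'c' }
  'c' is in predict set, so this production goes in M[E, 'c']

M[E, 'c'] = E → c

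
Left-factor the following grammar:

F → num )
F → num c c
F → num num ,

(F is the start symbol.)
Left-factoring transforms A → αβ₁ | αβ₂ into A → αA' and A' → β₁ | β₂
(α is the longest common prefix among the alternatives). Repeat until
no nonterminal has two alternatives with a common prefix.

Round 1: F has alternatives sharing prefix 'num'. Introduce F': F → num F'
  Add: F' → )
  Add: F' → c c
  Add: F' → num ,

No remaining common prefixes — done.

Resulting grammar:
F → num F'
F' → )
F' → c c
F' → num ,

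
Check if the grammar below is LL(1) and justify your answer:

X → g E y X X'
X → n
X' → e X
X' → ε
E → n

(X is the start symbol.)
No. Predict set conflict for X': { 'e' }

A grammar is LL(1) if for each non-terminal N with multiple productions, the predict sets of those productions are pairwise disjoint, where PREDICT(N → α) = (FIRST(α) \ {ε}) ∪ (FOLLOW(N) if α ⇒* ε).

Relevant sets:
  FOLLOW(X') = { $, 'e' }

For X:
  PREDICT(X → g E y X X') = { 'g' }
  PREDICT(X → n) = { 'n' }
For X':
  PREDICT(X' → e X) = { 'e' }
  PREDICT(X' → ε) = { $, 'e' }
E has a single production, so nothing to check there.

Conflict found: Predict set conflict for X': { 'e' }
The grammar is NOT LL(1).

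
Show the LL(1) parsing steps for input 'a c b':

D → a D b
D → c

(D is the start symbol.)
Stack is shown with the top on the left.

Stack    Input    Action
------------------------
D $      a c b $  output D → a D b
a D b $  a c b $  match 'a'
D b $    c b $    output D → c
c b $    c b $    match 'c'
b $      b $      match 'b'
$        $        accept

The string is accepted.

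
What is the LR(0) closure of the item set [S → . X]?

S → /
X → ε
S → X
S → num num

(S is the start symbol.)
{ [S → . X], [X → .] }

Start with: [S → . X]
  [S → . X] has the dot before X: add [X → .]
No further items can be added.

CLOSURE = { [S → . X], [X → .] }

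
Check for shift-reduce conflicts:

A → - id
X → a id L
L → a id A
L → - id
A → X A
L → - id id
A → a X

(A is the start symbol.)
Augment with A' → A and build the canonical LR(0) collection (I0 = CLOSURE({[A' → . A]}), then GOTO on every symbol after a dot until no new states appear). It has 17 states:
  I0: { [A → . - id], [A → . X A], [A → . a X], [A' → . A], [X → . a id L] }  — shift
  I1: { [A → - . id] }  — shift
  I2: { [A' → A .] }  — accept
  I3: { [A → . - id], [A → . X A], [A → . a X], [A → X . A], [X → . a id L] }  — shift
  I4: { [A → a . X], [X → . a id L], [X → a . id L] }  — shift
  I5: { [A → a X .] }  — reduce
  I6: { [X → a . id L] }  — shift
  I7: { [L → . - id id], [L → . - id], [L → . a id A], [X → a id . L] }  — shift
  I8: { [L → - . id id], [L → - . id] }  — shift
  I9: { [X → a id L .] }  — reduce
  I10: { [L → a . id A] }  — shift
  I11: { [A → . - id], [A → . X A], [A → . a X], [L → a id . A], [X → . a id L] }  — shift
  I12: { [L → a id A .] }  — reduce
  I13: { [L → - id . id], [L → - id .] }  — shift, reduce
  I14: { [L → - id id .] }  — reduce
  I15: { [A → X A .] }  — reduce
  I16: { [A → - id .] }  — reduce

I13 contains reduce item [L → - id .] and shift item [L → - id . id] — shift-reduce conflict.

Answer: Yes — I13: [L → - id .] vs [L → - id . id]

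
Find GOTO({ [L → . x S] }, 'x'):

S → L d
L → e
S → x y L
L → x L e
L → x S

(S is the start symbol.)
{ [L → . e], [L → . x L e], [L → . x S], [L → x . S], [S → . L d], [S → . x y L] }

GOTO(I, 'x') = CLOSURE({ [A → αX.β] : [A → α.Xβ] ∈ I, X = 'x' })

Items with dot before 'x', with the dot advanced:
  [L → . x S] → [L → x . S]
Closure of the advanced items:
  [L → x . S] has the dot before S: add [S → . L d], [S → . x y L]
  [S → . L d] has the dot before L: add [L → . e], [L → . x L e], [L → . x S]

GOTO = { [L → . e], [L → . x L e], [L → . x S], [L → x . S], [S → . L d], [S → . x y L] }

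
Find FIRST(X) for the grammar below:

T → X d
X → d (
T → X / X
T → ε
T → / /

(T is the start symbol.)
{ 'd' }

From X → d (:
  - d is a terminal: add 'd' and stop

Collecting: FIRST(X) = { 'd' }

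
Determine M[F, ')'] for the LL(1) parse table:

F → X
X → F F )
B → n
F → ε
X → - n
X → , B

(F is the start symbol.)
To find M[F, ')'], we find productions for F where ')' is in the predict set (PREDICT(N → α) = (FIRST(α) \ {ε}) ∪ (FOLLOW(N) if α ⇒* ε)).

Relevant sets:
  FIRST(X) = { ')', ',', '-' }
  FOLLOW(F) = { $, ')', ',', '-' }

F → X: PREDICT = { ')', ',', '-' }
  ')' is in predict set, so this production goes in M[F, ')']
F → ε: PREDICT = { $, ')', ',', '-' }
  ')' is in predict set, so this production goes in M[F, ')']

M[F, ')'] = F → X, F → ε  (a multiply-defined cell — the grammar is not LL(1))

Answer: F → X, F → ε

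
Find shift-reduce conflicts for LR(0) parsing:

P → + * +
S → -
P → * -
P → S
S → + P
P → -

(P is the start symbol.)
A shift-reduce conflict occurs when an LR(0) state has both:
  - a complete (reduce) item [A → α .] (dot at the end), and
  - a shift item [B → β . c γ] (dot before a terminal).

Augment with P' → P and build the canonical LR(0) collection (I0 = CLOSURE({[P' → . P]}), then GOTO on every symbol after a dot until no new states appear). It has 10 states:
  I0: { [P → . * -], [P → . + * +], [P → . -], [P → . S], [P' → . P], [S → . + P], [S → . -] }  — shift
  I1: { [P → * . -] }  — shift
  I2: { [P → + . * +], [P → . * -], [P → . + * +], [P → . -], [P → . S], [S → + . P], [S → . + P], [S → . -] }  — shift
  I3: { [P → - .], [S → - .] }  — 2 reduces
  I4: { [P' → P .] }  — accept
  I5: { [P → S .] }  — reduce
  I6: { [P → * . -], [P → + * . +] }  — shift
  I7: { [S → + P .] }  — reduce
  I8: { [P → + * + .] }  — reduce
  I9: { [P → * - .] }  — reduce

No state contains both a complete item and a shift item.

Answer: No shift-reduce conflicts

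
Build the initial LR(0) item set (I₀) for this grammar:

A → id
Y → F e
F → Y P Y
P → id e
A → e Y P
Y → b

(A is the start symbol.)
First, augment the grammar with A' → A
I₀ = CLOSURE({ [A' → . A] }):
  [A' → . A] has the dot before A: add [A → . id], [A → . e Y P]
No further items can be added.

I₀ = { [A → . e Y P], [A → . id], [A' → . A] }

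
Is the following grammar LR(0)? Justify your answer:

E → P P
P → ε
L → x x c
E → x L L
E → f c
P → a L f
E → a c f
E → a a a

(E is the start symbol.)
No. Shift-reduce conflict between [P → .] and [E → . a a a]

Augment with E' → E and build the canonical LR(0) collection (I0 = CLOSURE({[E' → . E]}), then GOTO on every symbol after a dot until no new states appear). It has 20 states:
  I0: { [E → . P P], [E → . a a a], [E → . a c f], [E → . f c], [E → . x L L], [E' → . E], [P → . a L f], [P → .] }  — shift, reduce
  I1: { [E' → E .] }  — accept
  I2: { [E → P . P], [P → . a L f], [P → .] }  — shift, reduce
  I3: { [E → a . a a], [E → a . c f], [L → . x x c], [P → a . L f] }  — shift
  I4: { [E → f . c] }  — shift
  I5: { [E → x . L L], [L → . x x c] }  — shift
  I6: { [E → x L . L], [L → . x x c] }  — shift
  I7: { [L → x . x c] }  — shift
  I8: { [L → x x . c] }  — shift
  I9: { [L → x x c .] }  — reduce
  I10: { [E → x L L .] }  — reduce
  I11: { [E → f c .] }  — reduce
  I12: { [P → a L . f] }  — shift
  I13: { [E → a a . a] }  — shift
  I14: { [E → a c . f] }  — shift
  I15: { [E → a c f .] }  — reduce
  I16: { [E → a a a .] }  — reduce
  I17: { [P → a L f .] }  — reduce
  I18: { [E → P P .] }  — reduce
  I19: { [L → . x x c], [P → a . L f] }  — shift

Conflict in state I0:
  Shift-reduce conflict between [P → .] and [E → . a a a]
So the grammar is NOT LR(0).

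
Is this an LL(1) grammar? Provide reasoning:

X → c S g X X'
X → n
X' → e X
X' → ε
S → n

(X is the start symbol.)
No. Predict set conflict for X': { 'e' }

Relevant sets:
  FOLLOW(X') = { $, 'e' }

For X:
  PREDICT(X → c S g X X') = { 'c' }
  PREDICT(X → n) = { 'n' }
For X':
  PREDICT(X' → e X) = { 'e' }
  PREDICT(X' → ε) = { $, 'e' }
S has a single production, so nothing to check there.

Conflict found: Predict set conflict for X': { 'e' }
The grammar is NOT LL(1).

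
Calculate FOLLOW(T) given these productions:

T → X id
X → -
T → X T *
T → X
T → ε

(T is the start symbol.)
To compute FOLLOW(T), find every occurrence of T on a right-hand side N → α T β: add FIRST(β) \ {ε}, and if β is empty or nullable also add FOLLOW(N). Iterate to a fixed point.

T is the start symbol, so $ ∈ FOLLOW(T).
In T → X T *: T is followed by '*', add FIRST('*') \ {ε} = { '*' }

Taking the union: FOLLOW(T) = { $, '*' }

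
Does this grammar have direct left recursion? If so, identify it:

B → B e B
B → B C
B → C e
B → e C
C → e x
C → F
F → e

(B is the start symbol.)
Yes, B is left-recursive

B → B e B: LEFT RECURSIVE (starts with B)
B → B C: LEFT RECURSIVE (starts with B)
B → C e: starts with C
B → e C: starts with e
C → e x: starts with e
C → F: starts with F
F → e: starts with e

The grammar has direct left recursion on: B.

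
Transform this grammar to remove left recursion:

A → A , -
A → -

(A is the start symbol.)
A is directly left-recursive. The standard transformation for
  A → A α₁ | ... | A α_m | β₁ | ... | β_n
is
  A  → β₁ A' | ... | β_n A'
  A' → α₁ A' | ... | α_m A' | ε

A → - becomes A → - A'
A → A , - becomes A' → , - A'
Add A' → ε

Resulting grammar:
A → - A'
A' → , - A'
A' → ε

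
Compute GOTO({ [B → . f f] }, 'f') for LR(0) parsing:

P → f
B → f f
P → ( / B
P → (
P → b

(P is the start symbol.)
{ [B → f . f] }

GOTO(I, 'f') = CLOSURE({ [A → αX.β] : [A → α.Xβ] ∈ I, X = 'f' })

Items with dot before 'f', with the dot advanced:
  [B → . f f] → [B → f . f]
Closure adds nothing (no advanced item has the dot before a non-terminal).

GOTO = { [B → f . f] }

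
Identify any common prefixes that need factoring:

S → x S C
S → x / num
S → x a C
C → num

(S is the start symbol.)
Left-factoring is needed when two productions for the same non-terminal
share a common prefix on the right-hand side.

Productions for S:
  S → x S C
  S → x / num
  S → x a C

Found common prefix 'x' in productions for S

Answer: Yes, S has productions with common prefix 'x'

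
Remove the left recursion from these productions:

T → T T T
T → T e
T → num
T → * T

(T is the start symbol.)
T is directly left-recursive. The standard transformation for
  A → A α₁ | ... | A α_m | β₁ | ... | β_n
is
  A  → β₁ A' | ... | β_n A'
  A' → α₁ A' | ... | α_m A' | ε

T → num becomes T → num T'
T → * T becomes T → * T T'
T → T T T becomes T' → T T T'
T → T e becomes T' → e T'
Add T' → ε

Resulting grammar:
T → num T'
T → * T T'
T' → T T T'
T' → e T'
T' → ε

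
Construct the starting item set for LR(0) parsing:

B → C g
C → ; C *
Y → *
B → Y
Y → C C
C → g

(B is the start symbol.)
{ [B → . C g], [B → . Y], [B' → . B], [C → . ; C *], [C → . g], [Y → . *], [Y → . C C] }

First, augment the grammar with B' → B
I₀ = CLOSURE({ [B' → . B] }):
  [B' → . B] has the dot before B: add [B → . C g], [B → . Y]
  [B → . C g] has the dot before C: add [C → . ; C *], [C → . g]
  [B → . Y] has the dot before Y: add [Y → . *], [Y → . C C]
No further items can be added.

I₀ = { [B → . C g], [B → . Y], [B' → . B], [C → . ; C *], [C → . g], [Y → . *], [Y → . C C] }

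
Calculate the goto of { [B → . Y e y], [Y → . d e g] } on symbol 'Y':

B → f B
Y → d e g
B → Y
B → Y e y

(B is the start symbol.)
{ [B → Y . e y] }

GOTO(I, 'Y') = CLOSURE({ [A → αX.β] : [A → α.Xβ] ∈ I, X = 'Y' })

Items with dot before 'Y', with the dot advanced:
  [B → . Y e y] → [B → Y . e y]
Closure adds nothing (no advanced item has the dot before a non-terminal).

GOTO = { [B → Y . e y] }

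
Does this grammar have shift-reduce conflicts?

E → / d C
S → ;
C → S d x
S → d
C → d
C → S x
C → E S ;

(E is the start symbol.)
Augment with E' → E and build the canonical LR(0) collection (I0 = CLOSURE({[E' → . E]}), then GOTO on every symbol after a dot until no new states appear). It has 15 states:
  I0: { [E → . / d C], [E' → . E] }  — shift
  I1: { [E → / . d C] }  — shift
  I2: { [E' → E .] }  — accept
  I3: { [C → . E S ;], [C → . S d x], [C → . S x], [C → . d], [E → . / d C], [E → / d . C], [S → . ;], [S → . d] }  — shift
  I4: { [S → ; .] }  — reduce
  I5: { [E → / d C .] }  — reduce
  I6: { [C → E . S ;], [S → . ;], [S → . d] }  — shift
  I7: { [C → S . d x], [C → S . x] }  — shift
  I8: { [C → d .], [S → d .] }  — 2 reduces
  I9: { [C → S d . x] }  — shift
  I10: { [C → S x .] }  — reduce
  I11: { [C → S d x .] }  — reduce
  I12: { [C → E S . ;] }  — shift
  I13: { [S → d .] }  — reduce
  I14: { [C → E S ; .] }  — reduce

No state contains both a complete item and a shift item.

Answer: No shift-reduce conflicts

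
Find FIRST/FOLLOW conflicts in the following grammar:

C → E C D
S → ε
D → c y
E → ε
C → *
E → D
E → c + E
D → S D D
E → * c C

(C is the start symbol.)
Nullable non-terminals: E, S.
FIRST sets used below: FIRST(D) = { 'c' }

E: nullable alternative(s) E → ε; FOLLOW(E) = { '*', 'c' }
  E → ε: FIRST \ {ε} = { } — this is the only nullable alternative, skip
  E → D: FIRST \ {ε} = { 'c' } — overlaps FOLLOW(E) on { 'c' }: CONFLICT
  E → c + E: FIRST \ {ε} = { 'c' } — overlaps FOLLOW(E) on { 'c' }: CONFLICT
  E → * c C: FIRST \ {ε} = { '*' } — overlaps FOLLOW(E) on { '*' }: CONFLICT
S has a nullable alternative but only one production, so nothing to check.

C, D have no nullable alternative, so no FIRST/FOLLOW check is needed there.

So the grammar has 3 FIRST/FOLLOW conflicts (marked CONFLICT above).

Answer: Yes. E → D with FOLLOW(E) on { 'c' }; E → c '+' E with FOLLOW(E) on { 'c' }; E → '*' c C with FOLLOW(E) on { '*' }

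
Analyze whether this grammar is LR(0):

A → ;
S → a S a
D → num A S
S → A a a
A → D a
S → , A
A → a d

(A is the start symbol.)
Yes, the grammar is LR(0)

A grammar is LR(0) if no state in the canonical LR(0) collection has:
  - both a shift item (dot before a terminal) and a complete item (shift-reduce conflict), or
  - two or more complete items (reduce-reduce conflict; the accept item [A' → A .] counts as a complete item here).

Augment with A' → A and build the canonical LR(0) collection (I0 = CLOSURE({[A' → . A]}), then GOTO on every symbol after a dot until no new states appear). It has 18 states:
  I0: { [A → . ;], [A → . D a], [A → . a d], [A' → . A], [D → . num A S] }  — shift
  I1: { [A → ; .] }  — reduce
  I2: { [A' → A .] }  — accept
  I3: { [A → D . a] }  — shift
  I4: { [A → a . d] }  — shift
  I5: { [A → . ;], [A → . D a], [A → . a d], [D → . num A S], [D → num . A S] }  — shift
  I6: { [A → . ;], [A → . D a], [A → . a d], [D → . num A S], [D → num A . S], [S → . , A], [S → . A a a], [S → . a S a] }  — shift
  I7: { [A → . ;], [A → . D a], [A → . a d], [D → . num A S], [S → , . A] }  — shift
  I8: { [S → A . a a] }  — shift
  I9: { [D → num A S .] }  — reduce
  I10: { [A → . ;], [A → . D a], [A → . a d], [A → a . d], [D → . num A S], [S → . , A], [S → . A a a], [S → . a S a], [S → a . S a] }  — shift
  I11: { [S → a S . a] }  — shift
  I12: { [A → a d .] }  — reduce
  I13: { [S → a S a .] }  — reduce
  I14: { [S → A a . a] }  — shift
  I15: { [S → A a a .] }  — reduce
  I16: { [S → , A .] }  — reduce
  I17: { [A → D a .] }  — reduce

Every state is either a pure shift/goto state or contains exactly one complete item and nothing to shift — no conflicts. The grammar is LR(0).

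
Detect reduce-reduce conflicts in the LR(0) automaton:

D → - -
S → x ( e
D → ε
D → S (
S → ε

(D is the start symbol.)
A reduce-reduce conflict occurs when an LR(0) state has two complete items [A → α .] and [B → β .] — both call for a reduction, and with no lookahead the parser cannot choose between them.

Augment with D' → D and build the canonical LR(0) collection (I0 = CLOSURE({[D' → . D]}), then GOTO on every symbol after a dot until no new states appear). It has 9 states:
  I0: { [D → . - -], [D → . S (], [D → .], [D' → . D], [S → . x ( e], [S → .] }  — shift, 2 reduces
  I1: { [D → - . -] }  — shift
  I2: { [D' → D .] }  — accept
  I3: { [D → S . (] }  — shift
  I4: { [S → x . ( e] }  — shift
  I5: { [S → x ( . e] }  — shift
  I6: { [S → x ( e .] }  — reduce
  I7: { [D → S ( .] }  — reduce
  I8: { [D → - - .] }  — reduce

I0 contains complete items [D → .], [S → .] — reduce-reduce conflict.

Answer: Yes — I0: [D → .] vs [S → .]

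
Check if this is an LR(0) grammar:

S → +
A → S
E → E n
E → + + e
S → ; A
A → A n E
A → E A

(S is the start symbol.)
No. Shift-reduce conflict between [S → + .] and [E → + . + e]

A grammar is LR(0) if no state in the canonical LR(0) collection has:
  - both a shift item (dot before a terminal) and a complete item (shift-reduce conflict), or
  - two or more complete items (reduce-reduce conflict; the accept item [S' → S .] counts as a complete item here).

Augment with S' → S and build the canonical LR(0) collection (I0 = CLOSURE({[S' → . S]}), then GOTO on every symbol after a dot until no new states appear). It has 15 states:
  I0: { [S → . +], [S → . ; A], [S' → . S] }  — shift
  I1: { [S → + .] }  — reduce
  I2: { [A → . A n E], [A → . E A], [A → . S], [E → . + + e], [E → . E n], [S → . +], [S → . ; A], [S → ; . A] }  — shift
  I3: { [S' → S .] }  — accept
  I4: { [E → + . + e], [S → + .] }  — shift, reduce
  I5: { [A → A . n E], [S → ; A .] }  — shift, reduce
  I6: { [A → . A n E], [A → . E A], [A → . S], [A → E . A], [E → . + + e], [E → . E n], [E → E . n], [S → . +], [S → . ; A] }  — shift
  I7: { [A → S .] }  — reduce
  I8: { [A → A . n E], [A → E A .] }  — shift, reduce
  I9: { [E → E n .] }  — reduce
  I10: { [A → A n . E], [E → . + + e], [E → . E n] }  — shift
  I11: { [E → + . + e] }  — shift
  I12: { [A → A n E .], [E → E . n] }  — shift, reduce
  I13: { [E → + + . e] }  — shift
  I14: { [E → + + e .] }  — reduce

Conflict in state I4:
  Shift-reduce conflict between [S → + .] and [E → + . + e]
So the grammar is NOT LR(0).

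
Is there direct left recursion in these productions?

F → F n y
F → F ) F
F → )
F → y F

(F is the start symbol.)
Direct left recursion occurs when N → N α for some non-terminal N (the right-hand side begins with the left-hand side itself).

F → F n y: LEFT RECURSIVE (starts with F)
F → F ) F: LEFT RECURSIVE (starts with F)
F → ): starts with ')'
F → y F: starts with y

The grammar has direct left recursion on: F.

Answer: Yes, F is left-recursive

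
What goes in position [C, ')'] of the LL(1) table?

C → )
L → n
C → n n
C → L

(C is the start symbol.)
To find M[C, ')'], we find productions for C where ')' is in the predict set (PREDICT(N → α) = (FIRST(α) \ {ε}) ∪ (FOLLOW(N) if α ⇒* ε)).

Relevant sets:
  FIRST(L) = { 'n' }

C → ): PREDICT = { ')' }
  ')' is in predict set, so this production goes in M[C, ')']
C → n n: PREDICT = { 'n' }
C → L: PREDICT = { 'n' }

M[C, ')'] = C → )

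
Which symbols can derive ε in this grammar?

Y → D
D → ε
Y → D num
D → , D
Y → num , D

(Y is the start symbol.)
ε-productions: D → ε
So D is immediately nullable.
Y → D: every symbol on the right is nullable, so Y is nullable too.
Every non-terminal is now nullable.
Nullable = { 'D', 'Y' }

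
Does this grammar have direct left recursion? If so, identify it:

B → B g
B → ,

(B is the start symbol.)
Direct left recursion occurs when N → N α for some non-terminal N (the right-hand side begins with the left-hand side itself).

B → B g: LEFT RECURSIVE (starts with B)
B → ,: starts with ','

The grammar has direct left recursion on: B.

Answer: Yes, B is left-recursive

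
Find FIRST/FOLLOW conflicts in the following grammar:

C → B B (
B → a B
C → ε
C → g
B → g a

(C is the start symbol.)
No FIRST/FOLLOW conflicts.

Nullable non-terminals: C.
FIRST sets used below: FIRST(B) = { 'a', 'g' }

C: nullable alternative(s) C → ε; FOLLOW(C) = { $ }
  C → B B (: FIRST \ {ε} = { 'a', 'g' } — disjoint from FOLLOW(C)
  C → ε: FIRST \ {ε} = { } — this is the only nullable alternative, skip
  C → g: FIRST \ {ε} = { 'g' } — disjoint from FOLLOW(C)

B has no nullable alternative, so no FIRST/FOLLOW check is needed there.

No FIRST/FOLLOW conflicts found.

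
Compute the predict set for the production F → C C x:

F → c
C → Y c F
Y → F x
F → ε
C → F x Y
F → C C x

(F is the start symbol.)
PREDICT(F → C C x) = (FIRST(RHS) \ {ε}) ∪ (FOLLOW(F) if ε ∈ FIRST(RHS), i.e. RHS ⇒* ε)
FIRST(C) = { 'c', 'x' }
FIRST(C C x) = { 'c', 'x' }
ε ∉ FIRST(C C x), so FOLLOW(F) is not added.
PREDICT(F → C C x) = { 'c', 'x' }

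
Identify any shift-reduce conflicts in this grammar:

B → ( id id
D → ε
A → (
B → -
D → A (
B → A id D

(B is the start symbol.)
Yes — I1: [A → ( .] vs [B → ( . id id]; I5: [D → .] vs [A → . (]

A shift-reduce conflict occurs when an LR(0) state has both:
  - a complete (reduce) item [A → α .] (dot at the end), and
  - a shift item [B → β . c γ] (dot before a terminal).

Augment with B' → B and build the canonical LR(0) collection (I0 = CLOSURE({[B' → . B]}), then GOTO on every symbol after a dot until no new states appear). It has 12 states:
  I0: { [A → . (], [B → . ( id id], [B → . -], [B → . A id D], [B' → . B] }  — shift
  I1: { [A → ( .], [B → ( . id id] }  — shift, reduce
  I2: { [B → - .] }  — reduce
  I3: { [B → A . id D] }  — shift
  I4: { [B' → B .] }  — accept
  I5: { [A → . (], [B → A id . D], [D → . A (], [D → .] }  — shift, reduce
  I6: { [A → ( .] }  — reduce
  I7: { [D → A . (] }  — shift
  I8: { [B → A id D .] }  — reduce
  I9: { [D → A ( .] }  — reduce
  I10: { [B → ( id . id] }  — shift
  I11: { [B → ( id id .] }  — reduce

I1 contains reduce item [A → ( .] and shift item [B → ( . id id] — shift-reduce conflict.
I5 contains reduce item [D → .] and shift item [A → . (] — shift-reduce conflict.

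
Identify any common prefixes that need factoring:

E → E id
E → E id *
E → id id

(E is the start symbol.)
Yes, E has productions with common prefix 'E id'

Left-factoring is needed when two productions for the same non-terminal
share a common prefix on the right-hand side.

Productions for E:
  E → E id
  E → E id *
  E → id id

Found common prefix 'E id' in productions for E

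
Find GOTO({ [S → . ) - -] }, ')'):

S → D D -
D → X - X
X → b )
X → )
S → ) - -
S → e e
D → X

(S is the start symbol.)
GOTO(I, ')') = CLOSURE({ [A → αX.β] : [A → α.Xβ] ∈ I, X = ')' })

Items with dot before ')', with the dot advanced:
  [S → . ) - -] → [S → ) . - -]
Closure adds nothing (no advanced item has the dot before a non-terminal).

GOTO = { [S → ) . - -] }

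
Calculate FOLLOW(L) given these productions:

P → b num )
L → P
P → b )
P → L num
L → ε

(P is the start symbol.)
{ 'num' }

To compute FOLLOW(L), find every occurrence of L on a right-hand side N → α L β: add FIRST(β) \ {ε}, and if β is empty or nullable also add FOLLOW(N). Iterate to a fixed point.

In P → L num: L is followed by num, add FIRST(num) \ {ε} = { 'num' }

Taking the union: FOLLOW(L) = { 'num' }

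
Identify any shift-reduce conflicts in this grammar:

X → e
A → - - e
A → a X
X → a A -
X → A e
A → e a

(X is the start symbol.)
Yes — I5: [X → e .] vs [A → e . a]

A shift-reduce conflict occurs when an LR(0) state has both:
  - a complete (reduce) item [A → α .] (dot at the end), and
  - a shift item [B → β . c γ] (dot before a terminal).

Augment with X' → X and build the canonical LR(0) collection (I0 = CLOSURE({[X' → . X]}), then GOTO on every symbol after a dot until no new states appear). It has 13 states:
  I0: { [A → . - - e], [A → . a X], [A → . e a], [X → . A e], [X → . a A -], [X → . e], [X' → . X] }  — shift
  I1: { [A → - . - e] }  — shift
  I2: { [X → A . e] }  — shift
  I3: { [X' → X .] }  — accept
  I4: { [A → . - - e], [A → . a X], [A → . e a], [A → a . X], [X → . A e], [X → . a A -], [X → . e], [X → a . A -] }  — shift
  I5: { [A → e . a], [X → e .] }  — shift, reduce
  I6: { [A → e a .] }  — reduce
  I7: { [X → A . e], [X → a A . -] }  — shift
  I8: { [A → a X .] }  — reduce
  I9: { [X → a A - .] }  — reduce
  I10: { [X → A e .] }  — reduce
  I11: { [A → - - . e] }  — shift
  I12: { [A → - - e .] }  — reduce

I5 contains reduce item [X → e .] and shift item [A → e . a] — shift-reduce conflict.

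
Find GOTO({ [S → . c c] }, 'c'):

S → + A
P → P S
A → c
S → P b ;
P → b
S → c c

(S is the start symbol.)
{ [S → c . c] }

GOTO(I, 'c') = CLOSURE({ [A → αX.β] : [A → α.Xβ] ∈ I, X = 'c' })

Items with dot before 'c', with the dot advanced:
  [S → . c c] → [S → c . c]
Closure adds nothing (no advanced item has the dot before a non-terminal).

GOTO = { [S → c . c] }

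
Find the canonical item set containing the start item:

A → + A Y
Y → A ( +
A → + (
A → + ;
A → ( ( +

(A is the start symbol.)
{ [A → . ( ( +], [A → . + (], [A → . + ;], [A → . + A Y], [A' → . A] }

First, augment the grammar with A' → A
I₀ = CLOSURE({ [A' → . A] }):
  [A' → . A] has the dot before A: add [A → . + A Y], [A → . + (], [A → . + ;], [A → . ( ( +]
No further items can be added.

I₀ = { [A → . ( ( +], [A → . + (], [A → . + ;], [A → . + A Y], [A' → . A] }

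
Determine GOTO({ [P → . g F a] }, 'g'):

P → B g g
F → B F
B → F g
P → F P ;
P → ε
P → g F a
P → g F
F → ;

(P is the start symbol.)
{ [B → . F g], [F → . ;], [F → . B F], [P → g . F a] }

GOTO(I, 'g') = CLOSURE({ [A → αX.β] : [A → α.Xβ] ∈ I, X = 'g' })

Items with dot before 'g', with the dot advanced:
  [P → . g F a] → [P → g . F a]
Closure of the advanced items:
  [P → g . F a] has the dot before F: add [F → . B F], [F → . ;]
  [F → . B F] has the dot before B: add [B → . F g]

GOTO = { [B → . F g], [F → . ;], [F → . B F], [P → g . F a] }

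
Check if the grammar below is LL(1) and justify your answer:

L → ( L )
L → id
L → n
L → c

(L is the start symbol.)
Yes, the grammar is LL(1).

A grammar is LL(1) if for each non-terminal N with multiple productions, the predict sets of those productions are pairwise disjoint, where PREDICT(N → α) = (FIRST(α) \ {ε}) ∪ (FOLLOW(N) if α ⇒* ε).

For L:
  PREDICT(L → '(' L ')') = { '(' }
  PREDICT(L → id) = { 'id' }
  PREDICT(L → n) = { 'n' }
  PREDICT(L → c) = { 'c' }

All predict sets are disjoint. The grammar IS LL(1).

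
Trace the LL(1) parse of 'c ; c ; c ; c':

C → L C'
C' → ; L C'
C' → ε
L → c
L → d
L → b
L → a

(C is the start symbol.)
Stack is shown with the top on the left.

Stack     Input            Action
---------------------------------
C $       c ; c ; c ; c $  output C → L C'
L C' $    c ; c ; c ; c $  output L → c
c C' $    c ; c ; c ; c $  match 'c'
C' $      ; c ; c ; c $    output C' → ; L C'
; L C' $  ; c ; c ; c $    match ';'
L C' $    c ; c ; c $      output L → c
c C' $    c ; c ; c $      match 'c'
C' $      ; c ; c $        output C' → ; L C'
; L C' $  ; c ; c $        match ';'
L C' $    c ; c $          output L → c
c C' $    c ; c $          match 'c'
C' $      ; c $            output C' → ; L C'
; L C' $  ; c $            match ';'
L C' $    c $              output L → c
c C' $    c $              match 'c'
C' $      $                output C' → ε
$         $                accept

The string is accepted.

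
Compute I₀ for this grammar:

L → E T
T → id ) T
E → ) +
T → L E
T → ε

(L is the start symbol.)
{ [E → . ) +], [L → . E T], [L' → . L] }

First, augment the grammar with L' → L
I₀ = CLOSURE({ [L' → . L] }):
  [L' → . L] has the dot before L: add [L → . E T]
  [L → . E T] has the dot before E: add [E → . ) +]
No further items can be added.

I₀ = { [E → . ) +], [L → . E T], [L' → . L] }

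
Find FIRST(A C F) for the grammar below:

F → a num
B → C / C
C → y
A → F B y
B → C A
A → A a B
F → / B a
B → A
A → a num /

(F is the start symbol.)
FIRST sets of the non-terminals involved (from the grammar, by fixed-point iteration):
  FIRST(A) = { '/', 'a' }

To compute FIRST(A C F), process the symbols left to right:
Symbol A is a non-terminal. Add FIRST(A) \ {ε} = { '/', 'a' }
A is not nullable (ε ∉ FIRST(A)), so stop here.
FIRST(A C F) = { '/', 'a' }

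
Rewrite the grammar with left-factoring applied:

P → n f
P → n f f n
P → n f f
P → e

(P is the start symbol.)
P → n f P'
P' → ε
P' → f P''
P'' → n
P'' → ε
P → e

Left-factoring transforms A → αβ₁ | αβ₂ into A → αA' and A' → β₁ | β₂
(α is the longest common prefix among the alternatives). Repeat until
no nonterminal has two alternatives with a common prefix.

Round 1: P has alternatives sharing prefix 'n f'. Introduce P': P → n f P'
  Add: P' → ε
  Add: P' → f n
  Add: P' → f

Round 2: P' has alternatives sharing prefix 'f'. Introduce P'': P' → f P''
  Add: P'' → n
  Add: P'' → ε

No remaining common prefixes — done.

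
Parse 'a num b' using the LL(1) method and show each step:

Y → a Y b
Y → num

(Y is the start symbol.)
Stack is shown with the top on the left.

Stack    Input      Action
--------------------------
Y $      a num b $  output Y → a Y b
a Y b $  a num b $  match 'a'
Y b $    num b $    output Y → num
num b $  num b $    match 'num'
b $      b $        match 'b'
$        $          accept

The string is accepted.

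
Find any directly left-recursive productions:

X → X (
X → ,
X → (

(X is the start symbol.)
Yes, X is left-recursive

Direct left recursion occurs when N → N α for some non-terminal N (the right-hand side begins with the left-hand side itself).

X → X (: LEFT RECURSIVE (starts with X)
X → ,: starts with ','
X → (: starts with '('

The grammar has direct left recursion on: X.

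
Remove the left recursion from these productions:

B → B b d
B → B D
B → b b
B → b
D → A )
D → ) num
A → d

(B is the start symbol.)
B is directly left-recursive. The standard transformation for
  A → A α₁ | ... | A α_m | β₁ | ... | β_n
is
  A  → β₁ A' | ... | β_n A'
  A' → α₁ A' | ... | α_m A' | ε

B → b b becomes B → b b B'
B → b becomes B → b B'
B → B b d becomes B' → b d B'
B → B D becomes B' → D B'
Add B' → ε

Productions for other non-terminals are unchanged:
  D → A )
  D → ) num
  A → d

Resulting grammar:
B → b b B'
B → b B'
B' → b d B'
B' → D B'
B' → ε
D → A )
D → ) num
A → d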